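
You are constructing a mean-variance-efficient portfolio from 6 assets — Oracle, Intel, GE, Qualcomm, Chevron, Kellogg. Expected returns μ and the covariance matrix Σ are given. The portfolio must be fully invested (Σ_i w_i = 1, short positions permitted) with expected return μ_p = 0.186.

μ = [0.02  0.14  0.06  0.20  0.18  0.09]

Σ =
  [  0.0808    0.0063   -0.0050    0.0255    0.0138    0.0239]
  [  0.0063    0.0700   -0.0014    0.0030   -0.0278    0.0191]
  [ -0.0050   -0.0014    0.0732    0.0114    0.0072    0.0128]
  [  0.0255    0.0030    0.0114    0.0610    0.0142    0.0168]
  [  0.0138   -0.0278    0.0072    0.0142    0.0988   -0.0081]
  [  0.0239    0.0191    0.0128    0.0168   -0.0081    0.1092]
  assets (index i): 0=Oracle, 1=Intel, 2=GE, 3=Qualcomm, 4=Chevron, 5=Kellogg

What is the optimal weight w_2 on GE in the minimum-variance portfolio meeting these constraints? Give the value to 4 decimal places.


0.0376

p=Σ⁻¹μ = [-1.4687  2.8643  -0.0065  3.0943  2.4173  0.3487]
q=Σ⁻¹𝟙 = [6.4474  17.8112  11.5786  6.8396  12.6649  3.1611]
a=μᵀp=1.456588  b=𝟙ᵀp=7.249322  c=𝟙ᵀq=58.502681  D=ac−b²=32.661612
λ₁=(c·0.186−b)/D = (58.502681·0.186−7.249322)/32.661612 = 0.111206
λ₂=(a−b·0.186)/D = (1.456588−7.249322·0.186)/32.661612 = 0.003313
w* = 0.111206·p + 0.003313·q:
  w_0 = 0.111206·-1.4687 + 0.003313·6.4474 = -0.1420  (Oracle)
  w_1 = 0.111206·2.8643 + 0.003313·17.8112 = 0.3775  (Intel)
  w_2 = 0.111206·-0.0065 + 0.003313·11.5786 = 0.0376  (GE)
  w_3 = 0.111206·3.0943 + 0.003313·6.8396 = 0.3668  (Qualcomm)
  w_4 = 0.111206·2.4173 + 0.003313·12.6649 = 0.3108  (Chevron)
  w_5 = 0.111206·0.3487 + 0.003313·3.1611 = 0.0492  (Kellogg)
Σw_i=1.0000  μᵀw=0.1860
σ²=wᵀΣw=λ₁·μ_p+λ₂ = 0.111206·0.186 + 0.003313 = 0.023998 ≈ 0.0240


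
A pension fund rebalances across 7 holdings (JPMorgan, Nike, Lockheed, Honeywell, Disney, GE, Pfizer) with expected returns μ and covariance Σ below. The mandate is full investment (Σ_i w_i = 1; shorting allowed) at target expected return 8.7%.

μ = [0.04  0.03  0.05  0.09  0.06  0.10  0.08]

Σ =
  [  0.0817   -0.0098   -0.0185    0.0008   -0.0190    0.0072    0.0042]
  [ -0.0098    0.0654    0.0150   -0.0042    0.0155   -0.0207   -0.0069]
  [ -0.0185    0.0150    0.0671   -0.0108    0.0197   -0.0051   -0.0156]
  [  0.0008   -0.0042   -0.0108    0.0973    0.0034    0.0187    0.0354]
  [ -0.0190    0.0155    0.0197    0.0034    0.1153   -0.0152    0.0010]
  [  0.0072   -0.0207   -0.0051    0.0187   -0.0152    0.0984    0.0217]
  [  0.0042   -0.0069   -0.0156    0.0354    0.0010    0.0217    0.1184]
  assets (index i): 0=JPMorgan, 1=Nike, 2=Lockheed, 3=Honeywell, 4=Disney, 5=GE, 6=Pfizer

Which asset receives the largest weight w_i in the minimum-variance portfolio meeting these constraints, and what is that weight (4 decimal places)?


GE (0.3972)

g=Σ⁻¹μ = [0.7843  0.6417  0.9527  0.6906  0.5082  0.9985  0.4170]
h=Σ⁻¹𝟙 = [18.6362  17.0699  17.6553  7.9538  7.6617  11.5326  6.5494]
a=μᵀg=0.324120  b=𝟙ᵀg=4.993068  c=𝟙ᵀh=87.058922  D=ac−b²=3.286834
λ₁=(c·0.087−b)/D = (87.058922·0.087−4.993068)/3.286834 = 0.785272
λ₂=(a−b·0.087)/D = (0.324120−4.993068·0.087)/3.286834 = -0.033551
w* = 0.785272·g + -0.033551·h:
  w_0 = 0.785272·0.7843 + -0.033551·18.6362 = -0.0094  (JPMorgan)
  w_1 = 0.785272·0.6417 + -0.033551·17.0699 = -0.0688  (Nike)
  w_2 = 0.785272·0.9527 + -0.033551·17.6553 = 0.1558  (Lockheed)
  w_3 = 0.785272·0.6906 + -0.033551·7.9538 = 0.2754  (Honeywell)
  w_4 = 0.785272·0.5082 + -0.033551·7.6617 = 0.1420  (Disney)
  w_5 = 0.785272·0.9985 + -0.033551·11.5326 = 0.3972  (GE)
  w_6 = 0.785272·0.4170 + -0.033551·6.5494 = 0.1077  (Pfizer)
Σw_i=1.0000  μᵀw=0.0870
σ²=wᵀΣw=λ₁·μ_p+λ₂ = 0.785272·0.087 + -0.033551 = 0.034768 ≈ 0.0348


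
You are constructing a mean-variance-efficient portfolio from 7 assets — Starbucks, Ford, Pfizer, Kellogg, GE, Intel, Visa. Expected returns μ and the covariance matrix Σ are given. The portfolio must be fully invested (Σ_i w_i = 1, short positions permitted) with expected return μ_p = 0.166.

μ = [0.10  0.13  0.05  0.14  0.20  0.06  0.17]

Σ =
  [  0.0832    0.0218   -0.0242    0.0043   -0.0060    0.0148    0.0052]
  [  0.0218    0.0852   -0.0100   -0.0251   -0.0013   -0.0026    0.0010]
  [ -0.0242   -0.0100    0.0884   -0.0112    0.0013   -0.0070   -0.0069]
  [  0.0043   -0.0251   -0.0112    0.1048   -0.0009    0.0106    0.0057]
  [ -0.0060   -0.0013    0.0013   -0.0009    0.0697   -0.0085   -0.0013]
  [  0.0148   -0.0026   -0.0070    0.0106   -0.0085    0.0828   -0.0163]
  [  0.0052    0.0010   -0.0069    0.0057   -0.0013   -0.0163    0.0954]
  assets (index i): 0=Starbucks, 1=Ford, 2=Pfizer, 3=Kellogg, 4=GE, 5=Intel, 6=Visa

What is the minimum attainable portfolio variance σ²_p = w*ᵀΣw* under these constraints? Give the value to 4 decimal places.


x=Σ⁻¹μ = [0.8858  2.0472  1.4660  1.7407  3.1675  1.2447  1.9701]
y=Σ⁻¹𝟙 = [10.7117  15.6565  19.6101  12.8575  17.4436  15.0542  13.1942]
a=μᵀx=1.714823  b=𝟙ᵀx=12.522052  c=𝟙ᵀy=104.527835  D=ac−b²=22.444940
λ₁=(c·0.166−b)/D = (104.527835·0.166−12.522052)/22.444940 = 0.215174
λ₂=(a−b·0.166)/D = (1.714823−12.522052·0.166)/22.444940 = -0.016210
w* = 0.215174·x + -0.016210·y:
  w_0 = 0.215174·0.8858 + -0.016210·10.7117 = 0.0170  (Starbucks)
  w_1 = 0.215174·2.0472 + -0.016210·15.6565 = 0.1867  (Ford)
  w_2 = 0.215174·1.4660 + -0.016210·19.6101 = -0.0024  (Pfizer)
  w_3 = 0.215174·1.7407 + -0.016210·12.8575 = 0.1661  (Kellogg)
  w_4 = 0.215174·3.1675 + -0.016210·17.4436 = 0.3988  (GE)
  w_5 = 0.215174·1.2447 + -0.016210·15.0542 = 0.0238  (Intel)
  w_6 = 0.215174·1.9701 + -0.016210·13.1942 = 0.2100  (Visa)
Σw_i=1.0000  μᵀw=0.1660
σ²=wᵀΣw=λ₁·μ_p+λ₂ = 0.215174·0.166 + -0.016210 = 0.019509 ≈ 0.0195

0.0195


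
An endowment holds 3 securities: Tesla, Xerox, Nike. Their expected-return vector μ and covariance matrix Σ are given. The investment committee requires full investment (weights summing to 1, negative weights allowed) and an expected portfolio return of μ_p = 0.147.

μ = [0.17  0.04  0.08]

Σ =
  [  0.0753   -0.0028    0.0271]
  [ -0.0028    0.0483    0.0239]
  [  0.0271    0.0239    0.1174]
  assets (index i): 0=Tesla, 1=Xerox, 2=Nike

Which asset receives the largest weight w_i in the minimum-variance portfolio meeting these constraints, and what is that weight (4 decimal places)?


p=Σ⁻¹μ = [2.3139  0.9890  -0.0540]
q=Σ⁻¹𝟙 = [13.6641  20.9526  1.0983]
a=μᵀp=0.428595  b=𝟙ᵀp=3.248857  c=𝟙ᵀq=35.714939  D=ac−b²=4.752159
λ₁=(c·0.147−b)/D = (35.714939·0.147−3.248857)/4.752159 = 0.421122
λ₂=(a−b·0.147)/D = (0.428595−3.248857·0.147)/4.752159 = -0.010308
w* = 0.421122·p + -0.010308·q:
  w_0 = 0.421122·2.3139 + -0.010308·13.6641 = 0.8336  (Tesla)
  w_1 = 0.421122·0.9890 + -0.010308·20.9526 = 0.2005  (Xerox)
  w_2 = 0.421122·-0.0540 + -0.010308·1.0983 = -0.0341  (Nike)
Σw_i=1.0000  μᵀw=0.1470
σ²=wᵀΣw=λ₁·μ_p+λ₂ = 0.421122·0.147 + -0.010308 = 0.051597 ≈ 0.0516

Tesla (0.8336)


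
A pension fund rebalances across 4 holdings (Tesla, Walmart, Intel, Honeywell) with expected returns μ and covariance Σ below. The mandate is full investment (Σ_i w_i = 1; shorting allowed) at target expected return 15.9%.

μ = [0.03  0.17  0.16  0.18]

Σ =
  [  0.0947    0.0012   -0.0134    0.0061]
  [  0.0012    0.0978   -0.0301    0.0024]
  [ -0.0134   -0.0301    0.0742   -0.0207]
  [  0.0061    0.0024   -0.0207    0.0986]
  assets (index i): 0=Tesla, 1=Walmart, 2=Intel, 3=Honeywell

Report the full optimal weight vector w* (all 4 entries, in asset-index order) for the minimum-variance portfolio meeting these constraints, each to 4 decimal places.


0.0676  0.2828  0.4020  0.2477

x=Σ⁻¹μ = [0.7078  2.9613  4.2089  2.5933]
y=Σ⁻¹𝟙 = [13.2506  18.1028  27.2897  14.6108]
a=μᵀx=1.664873  b=𝟙ᵀx=10.471281  c=𝟙ᵀy=73.253856  D=ac−b²=12.310631
λ₁=(c·0.159−b)/D = (73.253856·0.159−10.471281)/12.310631 = 0.095534
λ₂=(a−b·0.159)/D = (1.664873−10.471281·0.159)/12.310631 = -0.000005
w* = 0.095534·x + -0.000005·y:
  w_0 = 0.095534·0.7078 + -0.000005·13.2506 = 0.0676  (Tesla)
  w_1 = 0.095534·2.9613 + -0.000005·18.1028 = 0.2828  (Walmart)
  w_2 = 0.095534·4.2089 + -0.000005·27.2897 = 0.4020  (Intel)
  w_3 = 0.095534·2.5933 + -0.000005·14.6108 = 0.2477  (Honeywell)
Σw_i=1.0000  μᵀw=0.1590
σ²=wᵀΣw=λ₁·μ_p+λ₂ = 0.095534·0.159 + -0.000005 = 0.015185 ≈ 0.0152


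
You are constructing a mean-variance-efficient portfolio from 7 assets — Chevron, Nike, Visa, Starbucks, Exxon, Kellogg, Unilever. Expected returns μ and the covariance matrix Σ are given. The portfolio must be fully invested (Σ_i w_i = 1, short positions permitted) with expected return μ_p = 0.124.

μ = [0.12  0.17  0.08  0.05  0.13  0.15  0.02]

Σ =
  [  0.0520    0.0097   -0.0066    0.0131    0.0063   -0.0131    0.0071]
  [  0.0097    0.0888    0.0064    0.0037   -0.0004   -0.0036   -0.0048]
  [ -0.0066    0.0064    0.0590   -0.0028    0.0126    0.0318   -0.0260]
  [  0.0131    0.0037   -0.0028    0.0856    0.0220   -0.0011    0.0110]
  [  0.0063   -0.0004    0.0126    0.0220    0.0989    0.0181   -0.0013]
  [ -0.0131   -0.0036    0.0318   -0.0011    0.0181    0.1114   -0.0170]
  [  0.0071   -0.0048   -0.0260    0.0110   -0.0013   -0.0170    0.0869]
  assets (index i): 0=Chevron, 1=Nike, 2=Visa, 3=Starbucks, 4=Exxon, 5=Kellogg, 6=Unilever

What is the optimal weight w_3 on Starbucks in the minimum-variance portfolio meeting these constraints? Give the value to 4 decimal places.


x=Σ⁻¹μ = [2.2723  1.7120  0.7733  -0.0992  0.8507  1.4116  0.6718]
y=Σ⁻¹𝟙 = [17.7356  8.8099  21.2211  6.1287  3.8242  7.4183  17.6269]
a=μᵀx=0.956383  b=𝟙ᵀx=7.592519  c=𝟙ᵀy=82.764812  D=ac−b²=21.508516
λ₁=(c·0.124−b)/D = (82.764812·0.124−7.592519)/21.508516 = 0.124152
λ₂=(a−b·0.124)/D = (0.956383−7.592519·0.124)/21.508516 = 0.000693
w* = 0.124152·x + 0.000693·y:
  w_0 = 0.124152·2.2723 + 0.000693·17.7356 = 0.2944  (Chevron)
  w_1 = 0.124152·1.7120 + 0.000693·8.8099 = 0.2187  (Nike)
  w_2 = 0.124152·0.7733 + 0.000693·21.2211 = 0.1107  (Visa)
  w_3 = 0.124152·-0.0992 + 0.000693·6.1287 = -0.0081  (Starbucks)
  w_4 = 0.124152·0.8507 + 0.000693·3.8242 = 0.1083  (Exxon)
  w_5 = 0.124152·1.4116 + 0.000693·7.4183 = 0.1804  (Kellogg)
  w_6 = 0.124152·0.6718 + 0.000693·17.6269 = 0.0956  (Unilever)
Σw_i=1.0000  μᵀw=0.1240
σ²=wᵀΣw=λ₁·μ_p+λ₂ = 0.124152·0.124 + 0.000693 = 0.016088 ≈ 0.0161

-0.0081


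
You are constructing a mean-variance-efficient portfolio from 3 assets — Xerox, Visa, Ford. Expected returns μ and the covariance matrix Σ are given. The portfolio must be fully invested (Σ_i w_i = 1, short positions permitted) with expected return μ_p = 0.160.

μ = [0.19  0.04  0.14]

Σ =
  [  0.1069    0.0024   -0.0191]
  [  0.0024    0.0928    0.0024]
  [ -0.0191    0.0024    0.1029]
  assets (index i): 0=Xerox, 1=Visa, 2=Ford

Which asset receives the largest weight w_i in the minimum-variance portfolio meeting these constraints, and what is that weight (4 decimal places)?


Xerox (0.5165)

x=Σ⁻¹μ = [2.0806  0.3323  1.7390]
y=Σ⁻¹𝟙 = [11.1909  10.1875  11.5578]
a=μᵀx=0.652065  b=𝟙ᵀx=4.151855  c=𝟙ᵀy=32.936179  D=ac−b²=4.238634
λ₁=(c·0.160−b)/D = (32.936179·0.160−4.151855)/4.238634 = 0.263749
λ₂=(a−b·0.160)/D = (0.652065−4.151855·0.160)/4.238634 = -0.002886
w* = 0.263749·x + -0.002886·y:
  w_0 = 0.263749·2.0806 + -0.002886·11.1909 = 0.5165  (Xerox)
  w_1 = 0.263749·0.3323 + -0.002886·10.1875 = 0.0582  (Visa)
  w_2 = 0.263749·1.7390 + -0.002886·11.5578 = 0.4253  (Ford)
Σw_i=1.0000  μᵀw=0.1600
σ²=wᵀΣw=λ₁·μ_p+λ₂ = 0.263749·0.160 + -0.002886 = 0.039314 ≈ 0.0393


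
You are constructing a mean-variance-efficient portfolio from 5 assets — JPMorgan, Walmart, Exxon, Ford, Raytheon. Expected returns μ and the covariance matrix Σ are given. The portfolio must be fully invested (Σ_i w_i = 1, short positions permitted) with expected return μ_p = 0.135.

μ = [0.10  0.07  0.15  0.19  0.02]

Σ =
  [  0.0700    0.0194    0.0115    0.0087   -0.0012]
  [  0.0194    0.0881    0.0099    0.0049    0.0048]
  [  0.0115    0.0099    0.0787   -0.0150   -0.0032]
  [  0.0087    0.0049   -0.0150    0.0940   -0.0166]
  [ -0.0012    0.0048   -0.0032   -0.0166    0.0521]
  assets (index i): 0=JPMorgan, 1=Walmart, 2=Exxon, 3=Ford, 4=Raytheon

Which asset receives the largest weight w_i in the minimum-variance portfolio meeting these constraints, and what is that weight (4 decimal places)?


g=Σ⁻¹μ = [0.7072  0.1625  2.3238  2.5552  1.3420]
h=Σ⁻¹𝟙 = [8.7199  5.4884  14.8720  16.3344  25.0069]
a=μᵀg=0.942982  b=𝟙ᵀg=7.090663  c=𝟙ᵀh=70.421713  D=ac−b²=16.128926
λ₁=(c·0.135−b)/D = (70.421713·0.135−7.090663)/16.128926 = 0.149810
λ₂=(a−b·0.135)/D = (0.942982−7.090663·0.135)/16.128926 = -0.000884
w* = 0.149810·g + -0.000884·h:
  w_0 = 0.149810·0.7072 + -0.000884·8.7199 = 0.0982  (JPMorgan)
  w_1 = 0.149810·0.1625 + -0.000884·5.4884 = 0.0195  (Walmart)
  w_2 = 0.149810·2.3238 + -0.000884·14.8720 = 0.3350  (Exxon)
  w_3 = 0.149810·2.5552 + -0.000884·16.3344 = 0.3683  (Ford)
  w_4 = 0.149810·1.3420 + -0.000884·25.0069 = 0.1789  (Raytheon)
Σw_i=1.0000  μᵀw=0.1350
σ²=wᵀΣw=λ₁·μ_p+λ₂ = 0.149810·0.135 + -0.000884 = 0.019340 ≈ 0.0193

Ford (0.3683)


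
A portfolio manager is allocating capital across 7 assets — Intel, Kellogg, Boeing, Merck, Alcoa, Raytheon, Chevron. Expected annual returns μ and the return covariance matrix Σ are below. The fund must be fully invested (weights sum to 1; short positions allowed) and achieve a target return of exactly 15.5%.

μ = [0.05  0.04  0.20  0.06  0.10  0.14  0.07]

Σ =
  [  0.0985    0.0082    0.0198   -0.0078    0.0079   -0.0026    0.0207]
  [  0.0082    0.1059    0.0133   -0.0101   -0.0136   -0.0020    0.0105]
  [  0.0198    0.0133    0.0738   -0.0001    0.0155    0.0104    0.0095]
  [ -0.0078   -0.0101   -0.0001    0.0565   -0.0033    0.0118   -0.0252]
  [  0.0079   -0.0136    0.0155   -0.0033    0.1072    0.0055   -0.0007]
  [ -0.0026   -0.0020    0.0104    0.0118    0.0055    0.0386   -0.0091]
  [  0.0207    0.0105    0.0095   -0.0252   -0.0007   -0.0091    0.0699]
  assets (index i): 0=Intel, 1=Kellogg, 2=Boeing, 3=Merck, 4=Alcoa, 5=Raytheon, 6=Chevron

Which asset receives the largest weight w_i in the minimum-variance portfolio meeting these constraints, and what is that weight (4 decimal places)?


Raytheon (0.4580)

u=Σ⁻¹μ = [-0.1038  0.2314  1.9482  1.1903  0.5796  3.0288  1.5619]
v=Σ⁻¹𝟙 = [5.9011  10.6679  1.8758  26.7570  9.8088  22.2782  23.3460]
a=μᵀu=1.056444  b=𝟙ᵀu=8.436397  c=𝟙ᵀv=100.634754  D=ac−b²=35.142196
λ₁=(c·0.155−b)/D = (100.634754·0.155−8.436397)/35.142196 = 0.203800
λ₂=(a−b·0.155)/D = (1.056444−8.436397·0.155)/35.142196 = -0.007148
w* = 0.203800·u + -0.007148·v:
  w_0 = 0.203800·-0.1038 + -0.007148·5.9011 = -0.0633  (Intel)
  w_1 = 0.203800·0.2314 + -0.007148·10.6679 = -0.0291  (Kellogg)
  w_2 = 0.203800·1.9482 + -0.007148·1.8758 = 0.3836  (Boeing)
  w_3 = 0.203800·1.1903 + -0.007148·26.7570 = 0.0513  (Merck)
  w_4 = 0.203800·0.5796 + -0.007148·9.8088 = 0.0480  (Alcoa)
  w_5 = 0.203800·3.0288 + -0.007148·22.2782 = 0.4580  (Raytheon)
  w_6 = 0.203800·1.5619 + -0.007148·23.3460 = 0.1514  (Chevron)
Σw_i=1.0000  μᵀw=0.1550
σ²=wᵀΣw=λ₁·μ_p+λ₂ = 0.203800·0.155 + -0.007148 = 0.024441 ≈ 0.0244


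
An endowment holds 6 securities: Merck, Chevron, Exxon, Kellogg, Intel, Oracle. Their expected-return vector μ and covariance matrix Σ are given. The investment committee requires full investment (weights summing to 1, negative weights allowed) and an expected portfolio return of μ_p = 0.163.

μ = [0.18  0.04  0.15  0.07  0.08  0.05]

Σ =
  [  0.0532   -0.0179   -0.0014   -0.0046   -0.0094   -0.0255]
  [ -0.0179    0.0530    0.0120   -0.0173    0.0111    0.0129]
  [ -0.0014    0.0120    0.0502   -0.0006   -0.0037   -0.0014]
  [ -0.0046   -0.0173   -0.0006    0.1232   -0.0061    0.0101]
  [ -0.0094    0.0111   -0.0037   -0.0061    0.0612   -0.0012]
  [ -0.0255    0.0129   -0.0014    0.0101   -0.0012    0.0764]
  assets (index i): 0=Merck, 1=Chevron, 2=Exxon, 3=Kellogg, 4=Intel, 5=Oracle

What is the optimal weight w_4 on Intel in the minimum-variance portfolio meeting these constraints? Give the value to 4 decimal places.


p=Σ⁻¹μ = [5.3957  1.1437  3.1036  0.8731  2.2471  2.2390]
q=Σ⁻¹𝟙 = [42.7187  23.3057  17.8925  12.2917  21.4214  22.4515]
a=μᵀp=1.835347  b=𝟙ᵀp=15.002178  c=𝟙ᵀq=140.081475  D=ac−b²=32.032723
λ₁=(c·0.163−b)/D = (140.081475·0.163−15.002178)/32.032723 = 0.244472
λ₂=(a−b·0.163)/D = (1.835347−15.002178·0.163)/32.032723 = -0.019043
w* = 0.244472·p + -0.019043·q:
  w_0 = 0.244472·5.3957 + -0.019043·42.7187 = 0.5056  (Merck)
  w_1 = 0.244472·1.1437 + -0.019043·23.3057 = -0.1642  (Chevron)
  w_2 = 0.244472·3.1036 + -0.019043·17.8925 = 0.4180  (Exxon)
  w_3 = 0.244472·0.8731 + -0.019043·12.2917 = -0.0206  (Kellogg)
  w_4 = 0.244472·2.2471 + -0.019043·21.4214 = 0.1414  (Intel)
  w_5 = 0.244472·2.2390 + -0.019043·22.4515 = 0.1198  (Oracle)
Σw_i=1.0000  μᵀw=0.1630
σ²=wᵀΣw=λ₁·μ_p+λ₂ = 0.244472·0.163 + -0.019043 = 0.020806 ≈ 0.0208

0.1414


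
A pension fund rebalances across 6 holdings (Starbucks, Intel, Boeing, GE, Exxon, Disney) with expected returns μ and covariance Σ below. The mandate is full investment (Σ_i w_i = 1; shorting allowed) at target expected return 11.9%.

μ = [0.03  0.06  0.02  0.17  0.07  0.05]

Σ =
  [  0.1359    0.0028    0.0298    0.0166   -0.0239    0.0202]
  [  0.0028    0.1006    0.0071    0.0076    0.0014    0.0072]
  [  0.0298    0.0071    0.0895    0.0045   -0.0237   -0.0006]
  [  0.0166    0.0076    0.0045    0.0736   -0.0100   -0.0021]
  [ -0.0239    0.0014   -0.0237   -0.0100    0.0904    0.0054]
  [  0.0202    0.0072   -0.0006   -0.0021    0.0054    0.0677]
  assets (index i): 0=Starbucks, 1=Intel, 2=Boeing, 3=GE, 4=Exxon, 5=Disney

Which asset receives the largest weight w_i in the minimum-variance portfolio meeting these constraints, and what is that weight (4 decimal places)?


u=Σ⁻¹μ = [-0.0888  0.3199  0.3948  2.4395  1.0760  0.7244]
v=Σ⁻¹𝟙 = [3.6946  6.7742  13.0725  13.7985  16.1584  12.2032]
a=μᵀu=0.550680  b=𝟙ᵀu=4.865741  c=𝟙ᵀv=65.701504  D=ac−b²=12.505066
λ₁=(c·0.119−b)/D = (65.701504·0.119−4.865741)/12.505066 = 0.236123
λ₂=(a−b·0.119)/D = (0.550680−4.865741·0.119)/12.505066 = -0.002267
w* = 0.236123·u + -0.002267·v:
  w_0 = 0.236123·-0.0888 + -0.002267·3.6946 = -0.0294  (Starbucks)
  w_1 = 0.236123·0.3199 + -0.002267·6.7742 = 0.0602  (Intel)
  w_2 = 0.236123·0.3948 + -0.002267·13.0725 = 0.0636  (Boeing)
  w_3 = 0.236123·2.4395 + -0.002267·13.7985 = 0.5448  (GE)
  w_4 = 0.236123·1.0760 + -0.002267·16.1584 = 0.2174  (Exxon)
  w_5 = 0.236123·0.7244 + -0.002267·12.2032 = 0.1434  (Disney)
Σw_i=1.0000  μᵀw=0.1190
σ²=wᵀΣw=λ₁·μ_p+λ₂ = 0.236123·0.119 + -0.002267 = 0.025832 ≈ 0.0258

GE (0.5448)


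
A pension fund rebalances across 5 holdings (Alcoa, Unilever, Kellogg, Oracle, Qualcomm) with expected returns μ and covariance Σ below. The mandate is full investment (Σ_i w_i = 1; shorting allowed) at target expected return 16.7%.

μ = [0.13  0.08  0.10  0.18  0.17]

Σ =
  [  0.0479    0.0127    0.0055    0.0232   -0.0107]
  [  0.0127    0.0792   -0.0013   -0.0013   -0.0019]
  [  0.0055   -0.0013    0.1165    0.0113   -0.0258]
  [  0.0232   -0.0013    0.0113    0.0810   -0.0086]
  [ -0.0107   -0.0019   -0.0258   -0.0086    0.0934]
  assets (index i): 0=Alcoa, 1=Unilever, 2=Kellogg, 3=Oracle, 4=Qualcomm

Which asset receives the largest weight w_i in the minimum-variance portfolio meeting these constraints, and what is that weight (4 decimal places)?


g=Σ⁻¹μ = [2.1005  0.7824  1.1657  1.7422  2.5591]
h=Σ⁻¹𝟙 = [16.6288  10.6656  10.8066  8.0037  16.5507]
a=μᵀg=1.200877  b=𝟙ᵀg=8.349933  c=𝟙ᵀh=62.655374  D=ac−b²=5.520003
λ₁=(c·0.167−b)/D = (62.655374·0.167−8.349933)/5.520003 = 0.382883
λ₂=(a−b·0.167)/D = (1.200877−8.349933·0.167)/5.520003 = -0.035066
w* = 0.382883·g + -0.035066·h:
  w_0 = 0.382883·2.1005 + -0.035066·16.6288 = 0.2212  (Alcoa)
  w_1 = 0.382883·0.7824 + -0.035066·10.6656 = -0.0744  (Unilever)
  w_2 = 0.382883·1.1657 + -0.035066·10.8066 = 0.0674  (Kellogg)
  w_3 = 0.382883·1.7422 + -0.035066·8.0037 = 0.3864  (Oracle)
  w_4 = 0.382883·2.5591 + -0.035066·16.5507 = 0.3995  (Qualcomm)
Σw_i=1.0000  μᵀw=0.1670
σ²=wᵀΣw=λ₁·μ_p+λ₂ = 0.382883·0.167 + -0.035066 = 0.028876 ≈ 0.0289

Qualcomm (0.3995)


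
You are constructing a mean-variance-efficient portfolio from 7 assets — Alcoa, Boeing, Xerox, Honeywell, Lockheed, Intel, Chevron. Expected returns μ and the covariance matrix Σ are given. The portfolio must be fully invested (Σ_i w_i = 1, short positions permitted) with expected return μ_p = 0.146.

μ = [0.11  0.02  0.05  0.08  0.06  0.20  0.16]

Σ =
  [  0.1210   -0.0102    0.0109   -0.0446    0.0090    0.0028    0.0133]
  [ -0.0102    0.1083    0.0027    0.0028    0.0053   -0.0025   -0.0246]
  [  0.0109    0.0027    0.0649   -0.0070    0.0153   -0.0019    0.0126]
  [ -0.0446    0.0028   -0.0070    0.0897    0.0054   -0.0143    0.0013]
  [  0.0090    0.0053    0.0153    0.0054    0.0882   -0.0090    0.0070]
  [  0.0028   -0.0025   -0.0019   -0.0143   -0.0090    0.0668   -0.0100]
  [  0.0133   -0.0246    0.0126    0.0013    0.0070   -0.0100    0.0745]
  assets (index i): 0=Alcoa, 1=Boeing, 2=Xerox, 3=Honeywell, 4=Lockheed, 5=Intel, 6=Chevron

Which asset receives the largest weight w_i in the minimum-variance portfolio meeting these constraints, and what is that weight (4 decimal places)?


Intel (0.3832)

u=Σ⁻¹μ = [1.3200  0.9071  0.2219  2.0879  0.5141  3.8860  2.6109]
v=Σ⁻¹𝟙 = [13.4902  13.4298  10.8457  21.3087  7.0791  23.0777  15.6754]
a=μᵀu=1.567257  b=𝟙ᵀu=11.547844  c=𝟙ᵀv=104.906507  D=ac−b²=31.062768
λ₁=(c·0.146−b)/D = (104.906507·0.146−11.547844)/31.062768 = 0.121319
λ₂=(a−b·0.146)/D = (1.567257−11.547844·0.146)/31.062768 = -0.003822
w* = 0.121319·u + -0.003822·v:
  w_0 = 0.121319·1.3200 + -0.003822·13.4902 = 0.1086  (Alcoa)
  w_1 = 0.121319·0.9071 + -0.003822·13.4298 = 0.0587  (Boeing)
  w_2 = 0.121319·0.2219 + -0.003822·10.8457 = -0.0145  (Xerox)
  w_3 = 0.121319·2.0879 + -0.003822·21.3087 = 0.1719  (Honeywell)
  w_4 = 0.121319·0.5141 + -0.003822·7.0791 = 0.0353  (Lockheed)
  w_5 = 0.121319·3.8860 + -0.003822·23.0777 = 0.3832  (Intel)
  w_6 = 0.121319·2.6109 + -0.003822·15.6754 = 0.2568  (Chevron)
Σw_i=1.0000  μᵀw=0.1460
σ²=wᵀΣw=λ₁·μ_p+λ₂ = 0.121319·0.146 + -0.003822 = 0.013890 ≈ 0.0139


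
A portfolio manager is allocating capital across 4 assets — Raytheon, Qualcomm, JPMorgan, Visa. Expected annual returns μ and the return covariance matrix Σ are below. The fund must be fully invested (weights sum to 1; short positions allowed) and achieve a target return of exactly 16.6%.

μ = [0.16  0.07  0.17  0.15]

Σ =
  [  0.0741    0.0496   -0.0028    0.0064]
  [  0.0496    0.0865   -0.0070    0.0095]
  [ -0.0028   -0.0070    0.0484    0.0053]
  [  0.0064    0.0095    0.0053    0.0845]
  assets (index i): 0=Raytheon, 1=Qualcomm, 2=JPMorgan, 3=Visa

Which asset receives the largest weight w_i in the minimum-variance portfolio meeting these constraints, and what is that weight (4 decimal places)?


JPMorgan (0.4933)

u=Σ⁻¹μ = [2.5042  -0.5061  3.4278  1.4274]
v=Σ⁻¹𝟙 = [8.5902  7.3623  21.2347  9.0241]
a=μᵀu=1.162081  b=𝟙ᵀu=6.853310  c=𝟙ᵀv=46.211335  D=ac−b²=6.733448
λ₁=(c·0.166−b)/D = (46.211335·0.166−6.853310)/6.733448 = 0.121449
λ₂=(a−b·0.166)/D = (1.162081−6.853310·0.166)/6.733448 = 0.003628
w* = 0.121449·u + 0.003628·v:
  w_0 = 0.121449·2.5042 + 0.003628·8.5902 = 0.3353  (Raytheon)
  w_1 = 0.121449·-0.5061 + 0.003628·7.3623 = -0.0347  (Qualcomm)
  w_2 = 0.121449·3.4278 + 0.003628·21.2347 = 0.4933  (JPMorgan)
  w_3 = 0.121449·1.4274 + 0.003628·9.0241 = 0.2061  (Visa)
Σw_i=1.0000  μᵀw=0.1660
σ²=wᵀΣw=λ₁·μ_p+λ₂ = 0.121449·0.166 + 0.003628 = 0.023789 ≈ 0.0238


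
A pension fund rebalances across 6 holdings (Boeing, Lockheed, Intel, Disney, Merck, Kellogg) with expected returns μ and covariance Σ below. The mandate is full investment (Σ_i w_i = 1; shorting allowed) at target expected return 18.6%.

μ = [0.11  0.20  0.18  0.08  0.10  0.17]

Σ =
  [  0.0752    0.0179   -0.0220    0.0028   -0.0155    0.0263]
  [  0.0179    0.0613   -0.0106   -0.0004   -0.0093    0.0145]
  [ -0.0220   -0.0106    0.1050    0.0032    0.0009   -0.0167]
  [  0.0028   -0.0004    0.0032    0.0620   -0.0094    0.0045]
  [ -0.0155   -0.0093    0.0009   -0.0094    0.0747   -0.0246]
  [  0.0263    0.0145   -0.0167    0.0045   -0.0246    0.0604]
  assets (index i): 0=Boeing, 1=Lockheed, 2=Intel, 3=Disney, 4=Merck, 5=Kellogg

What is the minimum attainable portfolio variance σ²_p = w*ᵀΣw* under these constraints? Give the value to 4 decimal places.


0.0206

u=Σ⁻¹μ = [0.8528  3.1182  2.7222  1.3579  3.2505  3.6700]
v=Σ⁻¹𝟙 = [11.7293  14.6643  16.2143  17.3335  26.9026  22.0773]
a=μᵀu=2.265050  b=𝟙ᵀu=14.971740  c=𝟙ᵀv=108.921315  D=ac−b²=22.559198
λ₁=(c·0.186−b)/D = (108.921315·0.186−14.971740)/22.559198 = 0.234389
λ₂=(a−b·0.186)/D = (2.265050−14.971740·0.186)/22.559198 = -0.023037
w* = 0.234389·u + -0.023037·v:
  w_0 = 0.234389·0.8528 + -0.023037·11.7293 = -0.0703  (Boeing)
  w_1 = 0.234389·3.1182 + -0.023037·14.6643 = 0.3931  (Lockheed)
  w_2 = 0.234389·2.7222 + -0.023037·16.2143 = 0.2645  (Intel)
  w_3 = 0.234389·1.3579 + -0.023037·17.3335 = -0.0810  (Disney)
  w_4 = 0.234389·3.2505 + -0.023037·26.9026 = 0.1421  (Merck)
  w_5 = 0.234389·3.6700 + -0.023037·22.0773 = 0.3516  (Kellogg)
Σw_i=1.0000  μᵀw=0.1860
σ²=wᵀΣw=λ₁·μ_p+λ₂ = 0.234389·0.186 + -0.023037 = 0.020559 ≈ 0.0206


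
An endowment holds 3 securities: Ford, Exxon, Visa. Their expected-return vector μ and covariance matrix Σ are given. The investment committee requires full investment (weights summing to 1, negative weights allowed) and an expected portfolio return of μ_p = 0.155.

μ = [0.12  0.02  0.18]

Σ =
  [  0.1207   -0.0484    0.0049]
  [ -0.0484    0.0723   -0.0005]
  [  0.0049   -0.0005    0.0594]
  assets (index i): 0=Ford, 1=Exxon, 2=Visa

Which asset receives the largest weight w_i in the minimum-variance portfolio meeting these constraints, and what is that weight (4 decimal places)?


Visa (0.7120)

x=Σ⁻¹μ = [1.3592  1.2068  2.9283]
y=Σ⁻¹𝟙 = [18.1019  26.0569  15.5611]
a=μᵀx=0.714345  b=𝟙ᵀx=5.494369  c=𝟙ᵀy=59.719956  D=ac−b²=12.472555
λ₁=(c·0.155−b)/D = (59.719956·0.155−5.494369)/12.472555 = 0.301640
λ₂=(a−b·0.155)/D = (0.714345−5.494369·0.155)/12.472555 = -0.011007
w* = 0.301640·x + -0.011007·y:
  w_0 = 0.301640·1.3592 + -0.011007·18.1019 = 0.2108  (Ford)
  w_1 = 0.301640·1.2068 + -0.011007·26.0569 = 0.0772  (Exxon)
  w_2 = 0.301640·2.9283 + -0.011007·15.5611 = 0.7120  (Visa)
Σw_i=1.0000  μᵀw=0.1550
σ²=wᵀΣw=λ₁·μ_p+λ₂ = 0.301640·0.155 + -0.011007 = 0.035747 ≈ 0.0357


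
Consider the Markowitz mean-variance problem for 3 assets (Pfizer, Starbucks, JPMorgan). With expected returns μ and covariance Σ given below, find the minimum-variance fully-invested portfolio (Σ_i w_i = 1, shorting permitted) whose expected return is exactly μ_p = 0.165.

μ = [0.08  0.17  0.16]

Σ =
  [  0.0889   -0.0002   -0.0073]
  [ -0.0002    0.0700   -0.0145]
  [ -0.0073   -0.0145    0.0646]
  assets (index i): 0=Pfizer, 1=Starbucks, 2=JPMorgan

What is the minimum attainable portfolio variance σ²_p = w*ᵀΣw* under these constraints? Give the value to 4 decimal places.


x=Σ⁻¹μ = [1.1787  3.1175  3.3097]
y=Σ⁻¹𝟙 = [13.0274  18.7041  21.1503]
a=μᵀx=1.153830  b=𝟙ᵀx=7.605933  c=𝟙ᵀy=52.881789  D=ac−b²=3.166391
λ₁=(c·0.165−b)/D = (52.881789·0.165−7.605933)/3.166391 = 0.353577
λ₂=(a−b·0.165)/D = (1.153830−7.605933·0.165)/3.166391 = -0.031944
w* = 0.353577·x + -0.031944·y:
  w_0 = 0.353577·1.1787 + -0.031944·13.0274 = 0.0006  (Pfizer)
  w_1 = 0.353577·3.1175 + -0.031944·18.7041 = 0.5048  (Starbucks)
  w_2 = 0.353577·3.3097 + -0.031944·21.1503 = 0.4946  (JPMorgan)
Σw_i=1.0000  μᵀw=0.1650
σ²=wᵀΣw=λ₁·μ_p+λ₂ = 0.353577·0.165 + -0.031944 = 0.026396 ≈ 0.0264

0.0264


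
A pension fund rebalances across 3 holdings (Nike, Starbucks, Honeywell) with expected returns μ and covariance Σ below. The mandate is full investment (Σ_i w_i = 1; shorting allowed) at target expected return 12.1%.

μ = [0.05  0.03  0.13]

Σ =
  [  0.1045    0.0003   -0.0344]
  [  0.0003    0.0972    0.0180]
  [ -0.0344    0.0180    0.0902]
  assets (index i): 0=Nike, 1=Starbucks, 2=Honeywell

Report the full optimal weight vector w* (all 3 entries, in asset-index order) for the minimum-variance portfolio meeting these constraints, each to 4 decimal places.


0.3597  -0.1978  0.8381

u=Σ⁻¹μ = [1.0929  -0.0403  1.8661]
v=Σ⁻¹𝟙 = [14.5335  7.4386  15.1447]
a=μᵀu=0.296025  b=𝟙ᵀu=2.918649  c=𝟙ᵀv=37.116844  D=ac−b²=2.468989
λ₁=(c·0.121−b)/D = (37.116844·0.121−2.918649)/2.468989 = 0.636896
λ₂=(a−b·0.121)/D = (0.296025−2.918649·0.121)/2.468989 = -0.023140
w* = 0.636896·u + -0.023140·v:
  w_0 = 0.636896·1.0929 + -0.023140·14.5335 = 0.3597  (Nike)
  w_1 = 0.636896·-0.0403 + -0.023140·7.4386 = -0.1978  (Starbucks)
  w_2 = 0.636896·1.8661 + -0.023140·15.1447 = 0.8381  (Honeywell)
Σw_i=1.0000  μᵀw=0.1210
σ²=wᵀΣw=λ₁·μ_p+λ₂ = 0.636896·0.121 + -0.023140 = 0.053925 ≈ 0.0539


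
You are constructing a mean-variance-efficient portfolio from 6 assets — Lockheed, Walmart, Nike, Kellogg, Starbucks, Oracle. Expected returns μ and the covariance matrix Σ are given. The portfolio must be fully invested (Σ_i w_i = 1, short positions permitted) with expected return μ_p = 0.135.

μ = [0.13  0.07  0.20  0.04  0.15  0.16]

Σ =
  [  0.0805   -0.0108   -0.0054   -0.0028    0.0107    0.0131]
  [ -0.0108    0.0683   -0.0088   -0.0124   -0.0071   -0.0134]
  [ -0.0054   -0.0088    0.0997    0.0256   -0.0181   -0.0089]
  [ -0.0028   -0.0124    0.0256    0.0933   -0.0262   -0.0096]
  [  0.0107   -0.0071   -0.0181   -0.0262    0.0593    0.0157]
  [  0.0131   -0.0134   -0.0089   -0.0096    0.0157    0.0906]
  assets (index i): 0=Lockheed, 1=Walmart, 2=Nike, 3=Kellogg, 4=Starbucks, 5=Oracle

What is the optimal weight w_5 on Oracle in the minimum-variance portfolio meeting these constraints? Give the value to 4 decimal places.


x=Σ⁻¹μ = [1.4373  2.5326  2.7877  1.2038  3.4987  1.7279]
y=Σ⁻¹𝟙 = [12.0586  27.2242  14.1090  19.8854  27.8664  11.9846]
a=μᵀx=1.771094  b=𝟙ᵀx=13.188033  c=𝟙ᵀy=113.128267  D=ac−b²=26.436612
λ₁=(c·0.135−b)/D = (113.128267·0.135−13.188033)/26.436612 = 0.078841
λ₂=(a−b·0.135)/D = (1.771094−13.188033·0.135)/26.436612 = -0.000351
w* = 0.078841·x + -0.000351·y:
  w_0 = 0.078841·1.4373 + -0.000351·12.0586 = 0.1091  (Lockheed)
  w_1 = 0.078841·2.5326 + -0.000351·27.2242 = 0.1901  (Walmart)
  w_2 = 0.078841·2.7877 + -0.000351·14.1090 = 0.2148  (Nike)
  w_3 = 0.078841·1.2038 + -0.000351·19.8854 = 0.0879  (Kellogg)
  w_4 = 0.078841·3.4987 + -0.000351·27.8664 = 0.2660  (Starbucks)
  w_5 = 0.078841·1.7279 + -0.000351·11.9846 = 0.1320  (Oracle)
Σw_i=1.0000  μᵀw=0.1350
σ²=wᵀΣw=λ₁·μ_p+λ₂ = 0.078841·0.135 + -0.000351 = 0.010292 ≈ 0.0103

0.1320


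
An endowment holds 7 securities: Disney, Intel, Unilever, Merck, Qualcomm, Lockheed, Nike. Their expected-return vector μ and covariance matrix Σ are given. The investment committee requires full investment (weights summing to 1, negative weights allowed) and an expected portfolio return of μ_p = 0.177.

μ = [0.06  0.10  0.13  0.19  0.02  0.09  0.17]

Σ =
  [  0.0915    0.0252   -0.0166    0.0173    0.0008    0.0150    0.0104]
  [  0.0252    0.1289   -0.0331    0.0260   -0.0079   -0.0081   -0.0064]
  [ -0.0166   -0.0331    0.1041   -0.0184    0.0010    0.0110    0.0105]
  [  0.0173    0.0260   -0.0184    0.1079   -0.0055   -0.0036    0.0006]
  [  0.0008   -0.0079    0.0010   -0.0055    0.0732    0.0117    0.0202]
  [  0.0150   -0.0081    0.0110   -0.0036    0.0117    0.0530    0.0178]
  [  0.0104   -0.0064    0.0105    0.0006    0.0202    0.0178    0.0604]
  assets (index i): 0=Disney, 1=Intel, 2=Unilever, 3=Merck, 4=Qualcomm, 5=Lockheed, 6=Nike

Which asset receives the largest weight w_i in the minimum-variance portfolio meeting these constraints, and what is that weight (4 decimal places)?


Nike (0.4483)

g=Σ⁻¹μ = [-0.1136  0.9854  1.5156  1.7996  -0.3421  0.9248  2.4991]
h=Σ⁻¹𝟙 = [6.0886  9.9226  13.3003  9.1011  11.3953  11.6853  6.9021]
a=μᵀg=1.131913  b=𝟙ᵀg=7.268764  c=𝟙ᵀh=68.395312  D=ac−b²=24.582622
λ₁=(c·0.177−b)/D = (68.395312·0.177−7.268764)/24.582622 = 0.196773
λ₂=(a−b·0.177)/D = (1.131913−7.268764·0.177)/24.582622 = -0.006291
w* = 0.196773·g + -0.006291·h:
  w_0 = 0.196773·-0.1136 + -0.006291·6.0886 = -0.0607  (Disney)
  w_1 = 0.196773·0.9854 + -0.006291·9.9226 = 0.1315  (Intel)
  w_2 = 0.196773·1.5156 + -0.006291·13.3003 = 0.2146  (Unilever)
  w_3 = 0.196773·1.7996 + -0.006291·9.1011 = 0.2969  (Merck)
  w_4 = 0.196773·-0.3421 + -0.006291·11.3953 = -0.1390  (Qualcomm)
  w_5 = 0.196773·0.9248 + -0.006291·11.6853 = 0.1085  (Lockheed)
  w_6 = 0.196773·2.4991 + -0.006291·6.9021 = 0.4483  (Nike)
Σw_i=1.0000  μᵀw=0.1770
σ²=wᵀΣw=λ₁·μ_p+λ₂ = 0.196773·0.177 + -0.006291 = 0.028538 ≈ 0.0285


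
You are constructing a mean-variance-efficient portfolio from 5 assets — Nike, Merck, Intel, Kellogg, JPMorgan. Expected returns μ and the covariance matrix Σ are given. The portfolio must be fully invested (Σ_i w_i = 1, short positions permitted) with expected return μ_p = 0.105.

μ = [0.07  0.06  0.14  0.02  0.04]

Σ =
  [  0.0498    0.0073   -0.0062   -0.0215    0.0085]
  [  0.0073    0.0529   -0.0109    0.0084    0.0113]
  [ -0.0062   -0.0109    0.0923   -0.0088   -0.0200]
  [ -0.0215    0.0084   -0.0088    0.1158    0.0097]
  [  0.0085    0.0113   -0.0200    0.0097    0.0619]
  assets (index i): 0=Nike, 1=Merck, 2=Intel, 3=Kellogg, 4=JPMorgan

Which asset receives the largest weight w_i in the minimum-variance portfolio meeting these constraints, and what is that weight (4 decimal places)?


x=Σ⁻¹μ = [1.5572  1.0801  1.9662  0.4661  0.7974]
y=Σ⁻¹𝟙 = [22.9762  14.5301  18.3600  12.0370  14.3934]
a=μᵀx=0.490294  b=𝟙ᵀx=5.867009  c=𝟙ᵀy=82.296658  D=ac−b²=5.927769
λ₁=(c·0.105−b)/D = (82.296658·0.105−5.867009)/5.927769 = 0.467991
λ₂=(a−b·0.105)/D = (0.490294−5.867009·0.105)/5.927769 = -0.021212
w* = 0.467991·x + -0.021212·y:
  w_0 = 0.467991·1.5572 + -0.021212·22.9762 = 0.2414  (Nike)
  w_1 = 0.467991·1.0801 + -0.021212·14.5301 = 0.1973  (Merck)
  w_2 = 0.467991·1.9662 + -0.021212·18.3600 = 0.5307  (Intel)
  w_3 = 0.467991·0.4661 + -0.021212·12.0370 = -0.0372  (Kellogg)
  w_4 = 0.467991·0.7974 + -0.021212·14.3934 = 0.0679  (JPMorgan)
Σw_i=1.0000  μᵀw=0.1050
σ²=wᵀΣw=λ₁·μ_p+λ₂ = 0.467991·0.105 + -0.021212 = 0.027927 ≈ 0.0279

Intel (0.5307)


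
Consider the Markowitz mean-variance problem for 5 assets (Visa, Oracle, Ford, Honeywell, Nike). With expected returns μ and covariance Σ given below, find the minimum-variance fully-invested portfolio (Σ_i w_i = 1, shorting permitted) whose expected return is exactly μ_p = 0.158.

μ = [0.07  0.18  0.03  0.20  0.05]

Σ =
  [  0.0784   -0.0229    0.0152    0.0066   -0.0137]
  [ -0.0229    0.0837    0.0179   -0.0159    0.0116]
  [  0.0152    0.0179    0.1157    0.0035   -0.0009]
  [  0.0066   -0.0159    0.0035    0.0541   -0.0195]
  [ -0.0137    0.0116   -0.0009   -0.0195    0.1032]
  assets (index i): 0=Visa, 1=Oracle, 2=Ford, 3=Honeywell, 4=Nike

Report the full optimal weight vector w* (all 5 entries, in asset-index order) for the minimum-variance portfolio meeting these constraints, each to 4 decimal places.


x=Σ⁻¹μ = [1.8727  3.5874  -0.6839  5.0260  1.2736]
y=Σ⁻¹𝟙 = [18.3091  19.5056  2.5127  27.2641  15.1015]
a=μᵀx=1.825200  b=𝟙ᵀx=11.075923  c=𝟙ᵀy=82.693050  D=ac−b²=28.255320
λ₁=(c·0.158−b)/D = (82.693050·0.158−11.075923)/28.255320 = 0.070414
λ₂=(a−b·0.158)/D = (1.825200−11.075923·0.158)/28.255320 = 0.002662
w* = 0.070414·x + 0.002662·y:
  w_0 = 0.070414·1.8727 + 0.002662·18.3091 = 0.1806  (Visa)
  w_1 = 0.070414·3.5874 + 0.002662·19.5056 = 0.3045  (Oracle)
  w_2 = 0.070414·-0.6839 + 0.002662·2.5127 = -0.0415  (Ford)
  w_3 = 0.070414·5.0260 + 0.002662·27.2641 = 0.4265  (Honeywell)
  w_4 = 0.070414·1.2736 + 0.002662·15.1015 = 0.1299  (Nike)
Σw_i=1.0000  μᵀw=0.1580
σ²=wᵀΣw=λ₁·μ_p+λ₂ = 0.070414·0.158 + 0.002662 = 0.013787 ≈ 0.0138

0.1806  0.3045  -0.0415  0.4265  0.1299


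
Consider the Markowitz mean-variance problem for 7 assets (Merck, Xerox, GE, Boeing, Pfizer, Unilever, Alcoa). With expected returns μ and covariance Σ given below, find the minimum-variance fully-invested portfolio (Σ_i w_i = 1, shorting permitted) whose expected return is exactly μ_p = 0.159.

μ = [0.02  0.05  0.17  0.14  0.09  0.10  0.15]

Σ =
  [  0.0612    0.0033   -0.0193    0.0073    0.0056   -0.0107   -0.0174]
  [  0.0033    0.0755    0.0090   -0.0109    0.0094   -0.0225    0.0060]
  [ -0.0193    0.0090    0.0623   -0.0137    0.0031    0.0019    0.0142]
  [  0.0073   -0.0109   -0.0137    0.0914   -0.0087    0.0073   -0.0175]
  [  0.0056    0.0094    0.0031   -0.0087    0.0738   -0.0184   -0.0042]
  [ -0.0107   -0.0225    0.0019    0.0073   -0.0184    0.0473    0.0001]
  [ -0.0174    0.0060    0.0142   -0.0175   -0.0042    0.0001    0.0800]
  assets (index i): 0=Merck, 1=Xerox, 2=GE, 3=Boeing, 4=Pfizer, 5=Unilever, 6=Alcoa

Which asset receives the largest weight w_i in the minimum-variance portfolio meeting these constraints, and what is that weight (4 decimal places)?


GE (0.3961)

p=Σ⁻¹μ = [1.9882  1.1383  2.9567  2.3160  2.0577  3.4248  2.3076]
q=Σ⁻¹𝟙 = [30.2549  20.5347  19.3593  16.0783  21.4564  42.8020  18.6942]
a=μᵀp=1.797373  b=𝟙ᵀp=16.189270  c=𝟙ᵀq=169.179721  D=ac−b²=41.986533
λ₁=(c·0.159−b)/D = (169.179721·0.159−16.189270)/41.986533 = 0.255089
λ₂=(a−b·0.159)/D = (1.797373−16.189270·0.159)/41.986533 = -0.018499
w* = 0.255089·p + -0.018499·q:
  w_0 = 0.255089·1.9882 + -0.018499·30.2549 = -0.0525  (Merck)
  w_1 = 0.255089·1.1383 + -0.018499·20.5347 = -0.0895  (Xerox)
  w_2 = 0.255089·2.9567 + -0.018499·19.3593 = 0.3961  (GE)
  w_3 = 0.255089·2.3160 + -0.018499·16.0783 = 0.2934  (Boeing)
  w_4 = 0.255089·2.0577 + -0.018499·21.4564 = 0.1280  (Pfizer)
  w_5 = 0.255089·3.4248 + -0.018499·42.8020 = 0.0818  (Unilever)
  w_6 = 0.255089·2.3076 + -0.018499·18.6942 = 0.2428  (Alcoa)
Σw_i=1.0000  μᵀw=0.1590
σ²=wᵀΣw=λ₁·μ_p+λ₂ = 0.255089·0.159 + -0.018499 = 0.022060 ≈ 0.0221


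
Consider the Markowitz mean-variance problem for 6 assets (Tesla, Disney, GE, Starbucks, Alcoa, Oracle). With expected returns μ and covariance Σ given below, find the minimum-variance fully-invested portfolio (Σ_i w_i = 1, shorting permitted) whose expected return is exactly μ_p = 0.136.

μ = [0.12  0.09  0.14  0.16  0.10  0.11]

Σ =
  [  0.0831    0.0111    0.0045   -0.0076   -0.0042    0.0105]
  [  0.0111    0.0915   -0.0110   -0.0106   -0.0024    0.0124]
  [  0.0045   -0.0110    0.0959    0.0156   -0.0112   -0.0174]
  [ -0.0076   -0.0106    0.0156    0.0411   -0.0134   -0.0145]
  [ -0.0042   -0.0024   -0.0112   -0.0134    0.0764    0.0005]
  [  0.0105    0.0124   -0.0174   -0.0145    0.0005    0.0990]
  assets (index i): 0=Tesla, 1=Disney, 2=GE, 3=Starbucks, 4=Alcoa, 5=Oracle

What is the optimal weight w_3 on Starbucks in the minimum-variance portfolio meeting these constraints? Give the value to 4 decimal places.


0.4940

g=Σ⁻¹μ = [1.5988  1.4104  1.2713  5.5442  2.5882  1.7873]
h=Σ⁻¹𝟙 = [12.4777  13.7726  10.3689  38.6501  22.4122  14.4227]
a=μᵀg=1.839272  b=𝟙ᵀg=14.200228  c=𝟙ᵀh=112.104141  D=ac−b²=4.543501
λ₁=(c·0.136−b)/D = (112.104141·0.136−14.200228)/4.543501 = 0.230205
λ₂=(a−b·0.136)/D = (1.839272−14.200228·0.136)/4.543501 = -0.020240
w* = 0.230205·g + -0.020240·h:
  w_0 = 0.230205·1.5988 + -0.020240·12.4777 = 0.1155  (Tesla)
  w_1 = 0.230205·1.4104 + -0.020240·13.7726 = 0.0459  (Disney)
  w_2 = 0.230205·1.2713 + -0.020240·10.3689 = 0.0828  (GE)
  w_3 = 0.230205·5.5442 + -0.020240·38.6501 = 0.4940  (Starbucks)
  w_4 = 0.230205·2.5882 + -0.020240·22.4122 = 0.1422  (Alcoa)
  w_5 = 0.230205·1.7873 + -0.020240·14.4227 = 0.1195  (Oracle)
Σw_i=1.0000  μᵀw=0.1360
σ²=wᵀΣw=λ₁·μ_p+λ₂ = 0.230205·0.136 + -0.020240 = 0.011068 ≈ 0.0111
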